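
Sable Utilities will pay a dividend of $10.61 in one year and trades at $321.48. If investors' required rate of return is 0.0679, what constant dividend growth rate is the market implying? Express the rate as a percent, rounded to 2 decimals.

From P₀ = D₁/(r − g), the implied growth is g = r − D₁/P₀.
g = 0.0679 − 10.61/321.48 = 0.0679 − 0.03300 = 0.03490

3.49%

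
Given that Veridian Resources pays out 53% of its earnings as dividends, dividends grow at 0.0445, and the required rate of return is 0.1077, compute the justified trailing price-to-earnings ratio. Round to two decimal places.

8.76

Justified trailing P/E = b(1+g)/(r−g) = 0.53×(1+0.0445)/(0.1077−0.0445) = 8.7593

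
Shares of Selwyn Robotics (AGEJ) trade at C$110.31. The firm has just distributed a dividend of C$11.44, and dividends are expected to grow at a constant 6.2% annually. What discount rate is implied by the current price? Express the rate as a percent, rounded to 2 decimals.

17.21%

Rearranging the constant-growth DDM: r = D₁/P₀ + g.
D₁ = 11.44 × (1 + 0.062) = 12.1493.
r = 12.1493 / 110.31 + 0.062 = 0.11014 + 0.062 = 0.17214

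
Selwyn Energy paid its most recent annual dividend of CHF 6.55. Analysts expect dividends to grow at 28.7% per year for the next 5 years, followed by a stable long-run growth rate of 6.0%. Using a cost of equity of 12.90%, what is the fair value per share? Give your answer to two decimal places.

Two-stage DDM. Project D₁…D_5 at 0.287, terminal growth 0.06, discount at r = 0.129.
D_1 = 8.4299
D_2 = 10.8492
D_3 = 13.9629
D_4 = 17.9703
D_5 = 23.1278
Terminal value at t=5: TV = D_6/(r−g) = 24.5155/(0.129−0.06) = 355.2964
P₀ = 8.4299/(1+0.129)^1 + 10.8492/(1+0.129)^2 + 13.9629/(1+0.129)^3 + 17.9703/(1+0.129)^4 + 23.1278/(1+0.129)^5 + 355.2964/(1+0.129)^5 = 243.0463

CHF 243.05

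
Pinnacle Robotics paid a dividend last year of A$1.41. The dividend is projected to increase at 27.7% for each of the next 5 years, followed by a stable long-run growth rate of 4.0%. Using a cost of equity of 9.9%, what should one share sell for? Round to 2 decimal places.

Two-stage DDM. Project D₁…D_5 at 0.277, terminal growth 0.04, discount at r = 0.099.
D_1 = 1.8006
D_2 = 2.2993
D_3 = 2.9362
D_4 = 3.7496
D_5 = 4.7882
Terminal value at t=5: TV = D_6/(r−g) = 4.9797/(0.099−0.04) = 84.4024
P₀ = 1.8006/(1+0.099)^1 + 2.2993/(1+0.099)^2 + 2.9362/(1+0.099)^3 + 3.7496/(1+0.099)^4 + 4.7882/(1+0.099)^5 + 84.4024/(1+0.099)^5 = 63.9573

A$63.96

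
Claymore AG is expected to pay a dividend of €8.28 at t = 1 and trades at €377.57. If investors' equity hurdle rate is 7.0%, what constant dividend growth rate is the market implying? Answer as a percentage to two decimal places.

From P₀ = D₁/(r − g), the implied growth is g = r − D₁/P₀.
g = 0.07 − 8.28/377.57 = 0.07 − 0.02193 = 0.04807

4.81%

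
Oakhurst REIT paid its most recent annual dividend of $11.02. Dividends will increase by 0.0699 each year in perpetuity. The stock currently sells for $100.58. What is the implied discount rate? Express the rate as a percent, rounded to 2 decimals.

18.71%

Rearranging the constant-growth DDM: r = D₁/P₀ + g.
D₁ = 11.02 × (1 + 0.0699) = 11.7903.
r = 11.7903 / 100.58 + 0.0699 = 0.11722 + 0.0699 = 0.18712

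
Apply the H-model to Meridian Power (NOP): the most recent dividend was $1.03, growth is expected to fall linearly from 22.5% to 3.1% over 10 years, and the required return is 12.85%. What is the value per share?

$21.14

H-model: P₀ = D₀[(1+g_L) + H(g_S−g_L)]/(r−g_L), with H = 10/2 = 5.
P₀ = 1.03 × [(1+0.031) + 5×(0.225−0.031)] / (0.1285−0.031)
   = 1.03 × 2.0010 / 0.0975 = 21.1388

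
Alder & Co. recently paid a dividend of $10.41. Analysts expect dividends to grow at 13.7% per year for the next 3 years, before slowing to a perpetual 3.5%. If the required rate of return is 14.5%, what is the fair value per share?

Two-stage DDM. Project D₁…D_3 at 0.137, terminal growth 0.035, discount at r = 0.145.
D_1 = 11.8362
D_2 = 13.4577
D_3 = 15.3014
Terminal value at t=3: TV = D_4/(r−g) = 15.8370/(0.145−0.035) = 143.9726
P₀ = 11.8362/(1+0.145)^1 + 13.4577/(1+0.145)^2 + 15.3014/(1+0.145)^3 + 143.9726/(1+0.145)^3 = 126.7055

$126.71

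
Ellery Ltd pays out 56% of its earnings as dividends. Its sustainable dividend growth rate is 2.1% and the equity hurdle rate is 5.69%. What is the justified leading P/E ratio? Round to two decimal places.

15.60

Justified leading P/E = b/(r−g) = 0.56/(0.0569−0.021) = 15.5989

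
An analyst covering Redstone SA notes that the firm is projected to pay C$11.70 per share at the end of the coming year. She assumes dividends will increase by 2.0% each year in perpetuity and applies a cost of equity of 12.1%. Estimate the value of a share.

Gordon growth model: P₀ = D₁/(r − g), with D₁ = 11.70 given directly.
P₀ = 11.7000 / (0.121 − 0.02) = 11.7000 / 0.101 = 115.8416

C$115.84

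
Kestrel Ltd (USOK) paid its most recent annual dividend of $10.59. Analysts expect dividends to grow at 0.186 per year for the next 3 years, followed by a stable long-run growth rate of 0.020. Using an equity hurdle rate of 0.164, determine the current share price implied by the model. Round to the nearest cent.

$112.33

Two-stage DDM. Project D₁…D_3 at 0.186, terminal growth 0.02, discount at r = 0.164.
D_1 = 12.5597
D_2 = 14.8959
D_3 = 17.6665
Terminal value at t=3: TV = D_4/(r−g) = 18.0198/(0.164−0.02) = 125.1376
P₀ = 12.5597/(1+0.164)^1 + 14.8959/(1+0.164)^2 + 17.6665/(1+0.164)^3 + 125.1376/(1+0.164)^3 = 112.3328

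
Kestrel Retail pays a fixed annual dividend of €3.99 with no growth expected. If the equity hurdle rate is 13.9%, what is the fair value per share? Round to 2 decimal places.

€28.71

Zero-growth DDM (perpetuity): P₀ = D/r = 3.99 / 0.139 = 28.7050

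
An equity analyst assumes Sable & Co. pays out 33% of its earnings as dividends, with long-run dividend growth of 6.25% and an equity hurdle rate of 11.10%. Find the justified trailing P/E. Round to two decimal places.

Justified trailing P/E = b(1+g)/(r−g) = 0.33×(1+0.0625)/(0.111−0.0625) = 7.2294

7.23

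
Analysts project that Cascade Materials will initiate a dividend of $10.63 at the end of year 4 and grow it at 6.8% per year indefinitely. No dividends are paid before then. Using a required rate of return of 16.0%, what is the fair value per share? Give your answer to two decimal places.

Deferred-dividend DDM. At t=3 the remaining stream is a growing perpetuity with first payment D_4 = 10.63.
V_3 = D_4/(r−g) = 10.63/(0.16−0.068) = 115.5435
P₀ = V_3/(1+r)^3 = 115.5435/(1+0.16)^3 = 74.0238

$74.02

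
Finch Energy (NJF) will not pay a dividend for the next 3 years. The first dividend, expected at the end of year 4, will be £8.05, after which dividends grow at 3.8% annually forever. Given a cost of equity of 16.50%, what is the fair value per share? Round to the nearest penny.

£40.09

Deferred-dividend DDM. At t=3 the remaining stream is a growing perpetuity with first payment D_4 = 8.05.
V_3 = D_4/(r−g) = 8.05/(0.165−0.038) = 63.3858
P₀ = V_3/(1+r)^3 = 63.3858/(1+0.165)^3 = 40.0880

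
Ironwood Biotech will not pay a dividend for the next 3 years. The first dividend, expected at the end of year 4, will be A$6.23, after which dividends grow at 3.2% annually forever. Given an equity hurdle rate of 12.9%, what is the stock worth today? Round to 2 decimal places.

Deferred-dividend DDM. At t=3 the remaining stream is a growing perpetuity with first payment D_4 = 6.23.
V_3 = D_4/(r−g) = 6.23/(0.129−0.032) = 64.2268
P₀ = V_3/(1+r)^3 = 64.2268/(1+0.129)^3 = 44.6308

A$44.63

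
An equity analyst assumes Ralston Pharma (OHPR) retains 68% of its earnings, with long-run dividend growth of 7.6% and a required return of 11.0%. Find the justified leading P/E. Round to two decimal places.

9.41

Payout ratio b = 1 − 0.68 = 0.32.
Justified leading P/E = b/(r−g) = 0.32/(0.11−0.076) = 9.4118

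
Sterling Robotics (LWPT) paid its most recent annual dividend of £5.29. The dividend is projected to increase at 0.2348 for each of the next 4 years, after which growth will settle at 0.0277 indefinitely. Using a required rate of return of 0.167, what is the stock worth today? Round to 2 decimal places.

Two-stage DDM. Project D₁…D_4 at 0.2348, terminal growth 0.0277, discount at r = 0.167.
D_1 = 6.5321
D_2 = 8.0658
D_3 = 9.9597
D_4 = 12.2982
Terminal value at t=4: TV = D_5/(r−g) = 12.6389/(0.167−0.0277) = 90.7314
P₀ = 6.5321/(1+0.167)^1 + 8.0658/(1+0.167)^2 + 9.9597/(1+0.167)^3 + 12.2982/(1+0.167)^4 + 90.7314/(1+0.167)^4 = 73.3358

£73.34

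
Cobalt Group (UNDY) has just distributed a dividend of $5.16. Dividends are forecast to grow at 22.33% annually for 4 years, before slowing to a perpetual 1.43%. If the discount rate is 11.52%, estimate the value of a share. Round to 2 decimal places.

$101.25

Two-stage DDM. Project D₁…D_4 at 0.2233, terminal growth 0.0143, discount at r = 0.1152.
D_1 = 6.3122
D_2 = 7.7217
D_3 = 9.4460
D_4 = 11.5553
Terminal value at t=4: TV = D_5/(r−g) = 11.7206/(0.1152−0.0143) = 116.1601
P₀ = 6.3122/(1+0.1152)^1 + 7.7217/(1+0.1152)^2 + 9.4460/(1+0.1152)^3 + 11.5553/(1+0.1152)^4 + 116.1601/(1+0.1152)^4 = 101.2516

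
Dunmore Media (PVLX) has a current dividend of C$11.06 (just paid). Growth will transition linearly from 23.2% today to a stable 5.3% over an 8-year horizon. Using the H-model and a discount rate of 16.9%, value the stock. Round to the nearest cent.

C$168.67

H-model: P₀ = D₀[(1+g_L) + H(g_S−g_L)]/(r−g_L), with H = 8/2 = 4.
P₀ = 11.06 × [(1+0.053) + 4×(0.232−0.053)] / (0.169−0.053)
   = 11.06 × 1.7690 / 0.116 = 168.6650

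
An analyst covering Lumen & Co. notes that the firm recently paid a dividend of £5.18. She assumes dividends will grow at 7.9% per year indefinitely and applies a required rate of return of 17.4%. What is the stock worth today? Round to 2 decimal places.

Gordon growth model: P₀ = D₁/(r − g). D₁ = 5.18 × (1 + 0.079) = 5.5892.
P₀ = 5.5892 / (0.174 − 0.079) = 5.5892 / 0.095 = 58.8339

£58.83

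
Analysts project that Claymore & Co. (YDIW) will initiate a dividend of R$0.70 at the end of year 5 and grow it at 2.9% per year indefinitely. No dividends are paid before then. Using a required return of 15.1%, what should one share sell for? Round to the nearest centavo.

R$3.27

Deferred-dividend DDM. At t=4 the remaining stream is a growing perpetuity with first payment D_5 = 0.70.
V_4 = D_5/(r−g) = 0.70/(0.151−0.029) = 5.7377
P₀ = V_4/(1+r)^4 = 5.7377/(1+0.151)^4 = 3.2692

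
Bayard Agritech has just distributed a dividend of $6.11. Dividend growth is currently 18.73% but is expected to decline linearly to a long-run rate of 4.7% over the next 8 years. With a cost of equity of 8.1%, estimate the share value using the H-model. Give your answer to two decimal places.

$289.00

H-model: P₀ = D₀[(1+g_L) + H(g_S−g_L)]/(r−g_L), with H = 8/2 = 4.
P₀ = 6.11 × [(1+0.047) + 4×(0.1873−0.047)] / (0.081−0.047)
   = 6.11 × 1.6082 / 0.034 = 289.0030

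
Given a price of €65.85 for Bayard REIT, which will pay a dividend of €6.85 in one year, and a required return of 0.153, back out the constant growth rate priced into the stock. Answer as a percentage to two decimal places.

4.90%

From P₀ = D₁/(r − g), the implied growth is g = r − D₁/P₀.
g = 0.153 − 6.85/65.85 = 0.153 − 0.10402 = 0.04898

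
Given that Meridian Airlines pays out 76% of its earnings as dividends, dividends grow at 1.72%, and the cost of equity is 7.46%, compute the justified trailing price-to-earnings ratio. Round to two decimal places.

Justified trailing P/E = b(1+g)/(r−g) = 0.76×(1+0.0172)/(0.0746−0.0172) = 13.4682

13.47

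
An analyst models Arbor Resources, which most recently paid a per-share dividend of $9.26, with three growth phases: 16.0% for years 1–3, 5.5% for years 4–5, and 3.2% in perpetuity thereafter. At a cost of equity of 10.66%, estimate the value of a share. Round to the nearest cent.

$184.53

Three-stage DDM. Project D₁…D_5; terminal Gordon value at t=5 with g = 0.032; discount at r = 0.1066.
D_1 = 10.7416
D_2 = 12.4603
D_3 = 14.4539
D_4 = 15.2489
D_5 = 16.0875
TV_5 = 16.6024/(0.1066−0.032) = 222.5516
P₀ = Σ Dₜ/(1+r)ᵗ + TV_5/(1+r)^5 = 184.5271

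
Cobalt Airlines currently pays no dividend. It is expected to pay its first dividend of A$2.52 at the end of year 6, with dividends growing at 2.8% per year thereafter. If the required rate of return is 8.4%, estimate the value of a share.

A$30.07

Deferred-dividend DDM. At t=5 the remaining stream is a growing perpetuity with first payment D_6 = 2.52.
V_5 = D_6/(r−g) = 2.52/(0.084−0.028) = 45.0000
P₀ = V_5/(1+r)^5 = 45.0000/(1+0.084)^5 = 30.0653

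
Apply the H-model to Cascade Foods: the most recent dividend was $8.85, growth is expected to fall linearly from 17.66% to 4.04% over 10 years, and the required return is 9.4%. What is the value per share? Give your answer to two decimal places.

$284.22

H-model: P₀ = D₀[(1+g_L) + H(g_S−g_L)]/(r−g_L), with H = 10/2 = 5.
P₀ = 8.85 × [(1+0.0404) + 5×(0.1766−0.0404)] / (0.094−0.0404)
   = 8.85 × 1.7214 / 0.0536 = 284.2237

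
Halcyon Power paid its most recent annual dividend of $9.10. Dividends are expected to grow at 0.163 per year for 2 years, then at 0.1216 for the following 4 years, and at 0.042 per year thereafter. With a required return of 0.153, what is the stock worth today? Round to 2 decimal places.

Three-stage DDM. Project D₁…D_6; terminal Gordon value at t=6 with g = 0.042; discount at r = 0.153.
D_1 = 10.5833
D_2 = 12.3084
D_3 = 13.8051
D_4 = 15.4838
D_5 = 17.3666
D_6 = 19.4784
TV_6 = 20.2965/(0.153−0.042) = 182.8511
P₀ = Σ Dₜ/(1+r)ᵗ + TV_6/(1+r)^6 = 130.8434

$130.84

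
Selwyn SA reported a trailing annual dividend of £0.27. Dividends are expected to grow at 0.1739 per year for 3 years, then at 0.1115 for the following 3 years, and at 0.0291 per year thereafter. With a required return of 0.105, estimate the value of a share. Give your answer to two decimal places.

Three-stage DDM. Project D₁…D_6; terminal Gordon value at t=6 with g = 0.0291; discount at r = 0.105.
D_1 = 0.3170
D_2 = 0.3721
D_3 = 0.4368
D_4 = 0.4855
D_5 = 0.5396
D_6 = 0.5998
TV_6 = 0.6172/(0.105−0.0291) = 8.1321
P₀ = Σ Dₜ/(1+r)ᵗ + TV_6/(1+r)^6 = 6.3650

£6.37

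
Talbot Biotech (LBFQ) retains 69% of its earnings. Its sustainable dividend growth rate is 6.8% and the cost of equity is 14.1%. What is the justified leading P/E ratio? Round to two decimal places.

4.25

Payout ratio b = 1 − 0.69 = 0.31.
Justified leading P/E = b/(r−g) = 0.31/(0.141−0.068) = 4.2466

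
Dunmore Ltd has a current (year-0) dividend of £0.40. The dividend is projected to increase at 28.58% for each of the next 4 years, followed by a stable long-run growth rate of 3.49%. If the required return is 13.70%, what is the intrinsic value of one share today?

£8.83

Two-stage DDM. Project D₁…D_4 at 0.2858, terminal growth 0.0349, discount at r = 0.137.
D_1 = 0.5143
D_2 = 0.6613
D_3 = 0.8503
D_4 = 1.0933
Terminal value at t=4: TV = D_5/(r−g) = 1.1315/(0.137−0.0349) = 11.0822
P₀ = 0.5143/(1+0.137)^1 + 0.6613/(1+0.137)^2 + 0.8503/(1+0.137)^3 + 1.0933/(1+0.137)^4 + 11.0822/(1+0.137)^4 = 8.8277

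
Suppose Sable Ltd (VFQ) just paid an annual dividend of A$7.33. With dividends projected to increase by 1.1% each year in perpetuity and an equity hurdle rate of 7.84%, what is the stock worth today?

Gordon growth model: P₀ = D₁/(r − g). D₁ = 7.33 × (1 + 0.011) = 7.4106.
P₀ = 7.4106 / (0.0784 − 0.011) = 7.4106 / 0.0674 = 109.9500

A$109.95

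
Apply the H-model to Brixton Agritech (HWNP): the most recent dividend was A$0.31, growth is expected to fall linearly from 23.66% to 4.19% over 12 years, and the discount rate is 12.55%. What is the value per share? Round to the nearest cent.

H-model: P₀ = D₀[(1+g_L) + H(g_S−g_L)]/(r−g_L), with H = 12/2 = 6.
P₀ = 0.31 × [(1+0.0419) + 6×(0.2366−0.0419)] / (0.1255−0.0419)
   = 0.31 × 2.2101 / 0.0836 = 8.1953

A$8.20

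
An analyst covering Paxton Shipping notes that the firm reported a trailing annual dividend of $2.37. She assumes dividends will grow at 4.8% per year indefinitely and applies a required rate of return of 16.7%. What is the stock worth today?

$20.87

Gordon growth model: P₀ = D₁/(r − g). D₁ = 2.37 × (1 + 0.048) = 2.4838.
P₀ = 2.4838 / (0.167 − 0.048) = 2.4838 / 0.119 = 20.8719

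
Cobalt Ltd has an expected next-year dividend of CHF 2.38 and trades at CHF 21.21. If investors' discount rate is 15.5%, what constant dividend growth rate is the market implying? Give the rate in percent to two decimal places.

From P₀ = D₁/(r − g), the implied growth is g = r − D₁/P₀.
g = 0.155 − 2.38/21.21 = 0.155 − 0.11221 = 0.04279

4.28%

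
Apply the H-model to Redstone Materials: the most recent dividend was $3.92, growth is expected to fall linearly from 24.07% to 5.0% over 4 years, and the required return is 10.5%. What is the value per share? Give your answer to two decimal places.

$102.02

H-model: P₀ = D₀[(1+g_L) + H(g_S−g_L)]/(r−g_L), with H = 4/2 = 2.
P₀ = 3.92 × [(1+0.05) + 2×(0.2407−0.05)] / (0.105−0.05)
   = 3.92 × 1.4314 / 0.055 = 102.0198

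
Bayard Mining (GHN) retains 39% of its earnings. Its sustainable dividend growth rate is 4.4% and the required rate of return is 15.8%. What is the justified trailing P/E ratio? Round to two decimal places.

5.59

Payout ratio b = 1 − 0.39 = 0.61.
Justified trailing P/E = b(1+g)/(r−g) = 0.61×(1+0.044)/(0.158−0.044) = 5.5863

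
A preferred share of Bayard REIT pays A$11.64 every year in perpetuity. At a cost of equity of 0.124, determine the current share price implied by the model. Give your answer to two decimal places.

A$93.87

Zero-growth DDM (perpetuity): P₀ = D/r = 11.64 / 0.124 = 93.8710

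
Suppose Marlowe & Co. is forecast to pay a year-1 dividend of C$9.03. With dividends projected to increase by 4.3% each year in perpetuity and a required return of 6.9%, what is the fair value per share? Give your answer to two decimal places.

C$347.31

Gordon growth model: P₀ = D₁/(r − g), with D₁ = 9.03 given directly.
P₀ = 9.0300 / (0.069 − 0.043) = 9.0300 / 0.026 = 347.3077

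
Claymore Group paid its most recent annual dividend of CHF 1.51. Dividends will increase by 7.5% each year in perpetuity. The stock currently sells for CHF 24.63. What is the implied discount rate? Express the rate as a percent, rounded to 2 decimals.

Rearranging the constant-growth DDM: r = D₁/P₀ + g.
D₁ = 1.51 × (1 + 0.075) = 1.6232.
r = 1.6232 / 24.63 + 0.075 = 0.06591 + 0.075 = 0.14091

14.09%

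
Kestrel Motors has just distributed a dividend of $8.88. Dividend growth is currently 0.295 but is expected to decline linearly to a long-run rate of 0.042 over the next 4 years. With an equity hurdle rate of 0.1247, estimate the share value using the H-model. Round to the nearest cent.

$166.22

H-model: P₀ = D₀[(1+g_L) + H(g_S−g_L)]/(r−g_L), with H = 4/2 = 2.
P₀ = 8.88 × [(1+0.042) + 2×(0.295−0.042)] / (0.1247−0.042)
   = 8.88 × 1.5480 / 0.0827 = 166.2181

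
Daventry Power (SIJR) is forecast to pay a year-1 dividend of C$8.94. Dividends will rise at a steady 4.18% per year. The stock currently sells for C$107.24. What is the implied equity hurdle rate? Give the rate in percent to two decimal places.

Rearranging the constant-growth DDM: r = D₁/P₀ + g.
r = 8.9400 / 107.24 + 0.0418 = 0.08336 + 0.0418 = 0.12516

12.52%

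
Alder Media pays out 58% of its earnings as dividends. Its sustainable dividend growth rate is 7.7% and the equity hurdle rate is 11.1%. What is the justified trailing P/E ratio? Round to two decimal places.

18.37

Justified trailing P/E = b(1+g)/(r−g) = 0.58×(1+0.077)/(0.111−0.077) = 18.3724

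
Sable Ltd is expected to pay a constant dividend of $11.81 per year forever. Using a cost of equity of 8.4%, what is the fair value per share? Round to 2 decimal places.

Zero-growth DDM (perpetuity): P₀ = D/r = 11.81 / 0.084 = 140.5952

$140.60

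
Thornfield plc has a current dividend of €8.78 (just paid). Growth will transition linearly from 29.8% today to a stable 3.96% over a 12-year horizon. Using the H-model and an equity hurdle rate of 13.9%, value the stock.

€228.77

H-model: P₀ = D₀[(1+g_L) + H(g_S−g_L)]/(r−g_L), with H = 12/2 = 6.
P₀ = 8.78 × [(1+0.0396) + 6×(0.298−0.0396)] / (0.139−0.0396)
   = 8.78 × 2.5900 / 0.0994 = 228.7746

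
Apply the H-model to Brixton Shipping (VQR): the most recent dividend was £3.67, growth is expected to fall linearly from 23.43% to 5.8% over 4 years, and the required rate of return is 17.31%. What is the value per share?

H-model: P₀ = D₀[(1+g_L) + H(g_S−g_L)]/(r−g_L), with H = 4/2 = 2.
P₀ = 3.67 × [(1+0.058) + 2×(0.2343−0.058)] / (0.1731−0.058)
   = 3.67 × 1.4106 / 0.1151 = 44.9774

£44.98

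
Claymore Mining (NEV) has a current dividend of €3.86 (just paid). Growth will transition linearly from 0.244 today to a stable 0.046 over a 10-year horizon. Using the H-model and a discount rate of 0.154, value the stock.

€72.77

H-model: P₀ = D₀[(1+g_L) + H(g_S−g_L)]/(r−g_L), with H = 10/2 = 5.
P₀ = 3.86 × [(1+0.046) + 5×(0.244−0.046)] / (0.154−0.046)
   = 3.86 × 2.0360 / 0.108 = 72.7681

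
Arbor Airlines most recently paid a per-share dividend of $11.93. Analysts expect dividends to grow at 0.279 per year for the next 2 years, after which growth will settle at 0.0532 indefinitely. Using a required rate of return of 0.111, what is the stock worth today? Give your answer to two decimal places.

$317.64

Two-stage DDM. Project D₁…D_2 at 0.279, terminal growth 0.0532, discount at r = 0.111.
D_1 = 15.2585
D_2 = 19.5156
Terminal value at t=2: TV = D_3/(r−g) = 20.5538/(0.111−0.0532) = 355.6023
P₀ = 15.2585/(1+0.111)^1 + 19.5156/(1+0.111)^2 + 355.6023/(1+0.111)^2 = 317.6402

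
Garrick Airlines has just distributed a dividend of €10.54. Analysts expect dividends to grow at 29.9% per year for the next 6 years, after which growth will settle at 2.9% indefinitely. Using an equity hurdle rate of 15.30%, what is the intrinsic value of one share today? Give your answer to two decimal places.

€276.85

Two-stage DDM. Project D₁…D_6 at 0.299, terminal growth 0.029, discount at r = 0.153.
D_1 = 13.6915
D_2 = 17.7852
D_3 = 23.1030
D_4 = 30.0108
D_5 = 38.9840
D_6 = 50.6402
Terminal value at t=6: TV = D_7/(r−g) = 52.1088/(0.153−0.029) = 420.2321
P₀ = 13.6915/(1+0.153)^1 + 17.7852/(1+0.153)^2 + 23.1030/(1+0.153)^3 + 30.0108/(1+0.153)^4 + 38.9840/(1+0.153)^5 + 50.6402/(1+0.153)^6 + 420.2321/(1+0.153)^6 = 276.8509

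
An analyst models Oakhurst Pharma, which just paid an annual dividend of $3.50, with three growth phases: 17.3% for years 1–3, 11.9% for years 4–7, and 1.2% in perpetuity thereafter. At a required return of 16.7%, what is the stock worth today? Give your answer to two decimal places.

Three-stage DDM. Project D₁…D_7; terminal Gordon value at t=7 with g = 0.012; discount at r = 0.167.
D_1 = 4.1055
D_2 = 4.8158
D_3 = 5.6489
D_4 = 6.3211
D_5 = 7.0733
D_6 = 7.9150
D_7 = 8.8569
TV_7 = 8.9632/(0.167−0.012) = 57.8271
P₀ = Σ Dₜ/(1+r)ᵗ + TV_7/(1+r)^7 = 43.0395

$43.04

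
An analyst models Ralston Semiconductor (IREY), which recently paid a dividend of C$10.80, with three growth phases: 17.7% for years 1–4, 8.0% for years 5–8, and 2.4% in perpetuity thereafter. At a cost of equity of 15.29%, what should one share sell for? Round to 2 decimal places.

C$157.24

Three-stage DDM. Project D₁…D_8; terminal Gordon value at t=8 with g = 0.024; discount at r = 0.1529.
D_1 = 12.7116
D_2 = 14.9616
D_3 = 17.6097
D_4 = 20.7267
D_5 = 22.3848
D_6 = 24.1756
D_7 = 26.1096
D_8 = 28.1984
TV_8 = 28.8752/(0.1529−0.024) = 224.0122
P₀ = Σ Dₜ/(1+r)ᵗ + TV_8/(1+r)^8 = 157.2378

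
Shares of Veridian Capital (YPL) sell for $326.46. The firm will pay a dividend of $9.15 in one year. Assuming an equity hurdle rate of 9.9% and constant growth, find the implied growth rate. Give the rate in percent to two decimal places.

From P₀ = D₁/(r − g), the implied growth is g = r − D₁/P₀.
g = 0.099 − 9.15/326.46 = 0.099 − 0.02803 = 0.07097

7.10%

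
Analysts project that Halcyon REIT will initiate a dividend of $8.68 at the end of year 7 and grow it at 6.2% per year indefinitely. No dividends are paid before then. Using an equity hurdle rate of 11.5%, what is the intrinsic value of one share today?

$85.23

Deferred-dividend DDM. At t=6 the remaining stream is a growing perpetuity with first payment D_7 = 8.68.
V_6 = D_7/(r−g) = 8.68/(0.115−0.062) = 163.7736
P₀ = V_6/(1+r)^6 = 163.7736/(1+0.115)^6 = 85.2304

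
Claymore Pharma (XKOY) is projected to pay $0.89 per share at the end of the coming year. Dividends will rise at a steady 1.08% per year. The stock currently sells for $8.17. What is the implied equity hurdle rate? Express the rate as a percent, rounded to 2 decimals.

11.97%

Rearranging the constant-growth DDM: r = D₁/P₀ + g.
r = 0.8900 / 8.17 + 0.0108 = 0.10894 + 0.0108 = 0.11974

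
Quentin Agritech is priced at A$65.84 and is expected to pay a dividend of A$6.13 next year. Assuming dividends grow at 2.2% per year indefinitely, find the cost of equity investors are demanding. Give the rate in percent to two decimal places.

11.51%

Rearranging the constant-growth DDM: r = D₁/P₀ + g.
r = 6.1300 / 65.84 + 0.022 = 0.09310 + 0.022 = 0.11510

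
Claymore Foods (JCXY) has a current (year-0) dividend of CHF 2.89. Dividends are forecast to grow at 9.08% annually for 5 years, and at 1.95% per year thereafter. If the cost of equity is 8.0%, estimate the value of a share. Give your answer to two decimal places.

Two-stage DDM. Project D₁…D_5 at 0.0908, terminal growth 0.0195, discount at r = 0.08.
D_1 = 3.1524
D_2 = 3.4387
D_3 = 3.7509
D_4 = 4.0915
D_5 = 4.4630
Terminal value at t=5: TV = D_6/(r−g) = 4.5500/(0.08−0.0195) = 75.2065
P₀ = 3.1524/(1+0.08)^1 + 3.4387/(1+0.08)^2 + 3.7509/(1+0.08)^3 + 4.0915/(1+0.08)^4 + 4.4630/(1+0.08)^5 + 75.2065/(1+0.08)^5 = 66.0736

CHF 66.07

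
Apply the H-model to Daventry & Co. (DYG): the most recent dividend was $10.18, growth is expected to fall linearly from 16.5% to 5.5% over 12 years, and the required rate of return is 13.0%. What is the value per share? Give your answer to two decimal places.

$232.78

H-model: P₀ = D₀[(1+g_L) + H(g_S−g_L)]/(r−g_L), with H = 12/2 = 6.
P₀ = 10.18 × [(1+0.055) + 6×(0.165−0.055)] / (0.13−0.055)
   = 10.18 × 1.7150 / 0.075 = 232.7827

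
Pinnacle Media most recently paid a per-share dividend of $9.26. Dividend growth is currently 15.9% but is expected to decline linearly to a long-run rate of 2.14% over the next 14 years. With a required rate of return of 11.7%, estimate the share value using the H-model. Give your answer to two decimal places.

H-model: P₀ = D₀[(1+g_L) + H(g_S−g_L)]/(r−g_L), with H = 14/2 = 7.
P₀ = 9.26 × [(1+0.0214) + 7×(0.159−0.0214)] / (0.117−0.0214)
   = 9.26 × 1.9846 / 0.0956 = 192.2322

$192.23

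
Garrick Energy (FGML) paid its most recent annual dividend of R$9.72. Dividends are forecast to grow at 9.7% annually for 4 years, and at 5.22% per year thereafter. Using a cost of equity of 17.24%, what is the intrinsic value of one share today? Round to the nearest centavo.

Two-stage DDM. Project D₁…D_4 at 0.097, terminal growth 0.0522, discount at r = 0.1724.
D_1 = 10.6628
D_2 = 11.6971
D_3 = 12.8318
D_4 = 14.0764
Terminal value at t=4: TV = D_5/(r−g) = 14.8112/(0.1724−0.0522) = 123.2215
P₀ = 10.6628/(1+0.1724)^1 + 11.6971/(1+0.1724)^2 + 12.8318/(1+0.1724)^3 + 14.0764/(1+0.1724)^4 + 123.2215/(1+0.1724)^4 = 98.2385

R$98.24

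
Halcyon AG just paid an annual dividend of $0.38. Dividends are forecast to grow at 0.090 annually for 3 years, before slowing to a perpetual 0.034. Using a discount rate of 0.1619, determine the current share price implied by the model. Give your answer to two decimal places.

Two-stage DDM. Project D₁…D_3 at 0.09, terminal growth 0.034, discount at r = 0.1619.
D_1 = 0.4142
D_2 = 0.4515
D_3 = 0.4921
Terminal value at t=3: TV = D_4/(r−g) = 0.5088/(0.1619−0.034) = 3.9784
P₀ = 0.4142/(1+0.1619)^1 + 0.4515/(1+0.1619)^2 + 0.4921/(1+0.1619)^3 + 3.9784/(1+0.1619)^3 = 3.5410

$3.54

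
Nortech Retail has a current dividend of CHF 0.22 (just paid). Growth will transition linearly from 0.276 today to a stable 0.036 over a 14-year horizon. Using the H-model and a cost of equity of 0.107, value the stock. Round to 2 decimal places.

CHF 8.42

H-model: P₀ = D₀[(1+g_L) + H(g_S−g_L)]/(r−g_L), with H = 14/2 = 7.
P₀ = 0.22 × [(1+0.036) + 7×(0.276−0.036)] / (0.107−0.036)
   = 0.22 × 2.7160 / 0.071 = 8.4158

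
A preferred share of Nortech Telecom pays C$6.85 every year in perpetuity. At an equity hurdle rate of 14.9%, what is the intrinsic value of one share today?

Zero-growth DDM (perpetuity): P₀ = D/r = 6.85 / 0.149 = 45.9732

C$45.97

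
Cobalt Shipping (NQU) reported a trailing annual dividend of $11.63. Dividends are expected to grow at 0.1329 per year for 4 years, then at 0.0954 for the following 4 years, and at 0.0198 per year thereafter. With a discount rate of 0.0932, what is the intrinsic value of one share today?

$292.70

Three-stage DDM. Project D₁…D_8; terminal Gordon value at t=8 with g = 0.0198; discount at r = 0.0932.
D_1 = 13.1756
D_2 = 14.9267
D_3 = 16.9104
D_4 = 19.1578
D_5 = 20.9855
D_6 = 22.9875
D_7 = 25.1805
D_8 = 27.5827
TV_8 = 28.1288/(0.0932−0.0198) = 383.2268
P₀ = Σ Dₜ/(1+r)ᵗ + TV_8/(1+r)^8 = 292.6955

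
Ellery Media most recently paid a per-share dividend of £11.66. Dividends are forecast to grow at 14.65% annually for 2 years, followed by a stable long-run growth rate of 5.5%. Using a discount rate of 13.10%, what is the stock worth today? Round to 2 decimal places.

£190.13

Two-stage DDM. Project D₁…D_2 at 0.1465, terminal growth 0.055, discount at r = 0.131.
D_1 = 13.3682
D_2 = 15.3266
Terminal value at t=2: TV = D_3/(r−g) = 16.1696/(0.131−0.055) = 212.7578
P₀ = 13.3682/(1+0.131)^1 + 15.3266/(1+0.131)^2 + 212.7578/(1+0.131)^2 = 190.1276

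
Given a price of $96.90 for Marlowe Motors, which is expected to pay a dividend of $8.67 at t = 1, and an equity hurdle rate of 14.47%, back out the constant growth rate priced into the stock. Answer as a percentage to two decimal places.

5.52%

From P₀ = D₁/(r − g), the implied growth is g = r − D₁/P₀.
g = 0.1447 − 8.67/96.90 = 0.1447 − 0.08947 = 0.05523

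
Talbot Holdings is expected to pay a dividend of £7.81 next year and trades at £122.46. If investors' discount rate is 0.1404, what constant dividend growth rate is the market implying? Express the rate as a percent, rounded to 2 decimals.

From P₀ = D₁/(r − g), the implied growth is g = r − D₁/P₀.
g = 0.1404 − 7.81/122.46 = 0.1404 − 0.06378 = 0.07662

7.66%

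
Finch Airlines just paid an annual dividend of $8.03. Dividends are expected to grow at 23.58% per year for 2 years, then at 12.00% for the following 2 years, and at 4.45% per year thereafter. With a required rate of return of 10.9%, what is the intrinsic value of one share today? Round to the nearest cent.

$203.85

Three-stage DDM. Project D₁…D_4; terminal Gordon value at t=4 with g = 0.0445; discount at r = 0.109.
D_1 = 9.9235
D_2 = 12.2634
D_3 = 13.7350
D_4 = 15.3832
TV_4 = 16.0678/(0.109−0.0445) = 249.1132
P₀ = Σ Dₜ/(1+r)ᵗ + TV_4/(1+r)^4 = 203.8508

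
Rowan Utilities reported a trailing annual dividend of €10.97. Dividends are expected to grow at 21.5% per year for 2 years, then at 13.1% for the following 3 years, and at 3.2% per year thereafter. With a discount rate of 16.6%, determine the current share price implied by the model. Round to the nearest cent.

€140.69

Three-stage DDM. Project D₁…D_5; terminal Gordon value at t=5 with g = 0.032; discount at r = 0.166.
D_1 = 13.3286
D_2 = 16.1942
D_3 = 18.3156
D_4 = 20.7150
D_5 = 23.4286
TV_5 = 24.1784/(0.166−0.032) = 180.4355
P₀ = Σ Dₜ/(1+r)ᵗ + TV_5/(1+r)^5 = 140.6938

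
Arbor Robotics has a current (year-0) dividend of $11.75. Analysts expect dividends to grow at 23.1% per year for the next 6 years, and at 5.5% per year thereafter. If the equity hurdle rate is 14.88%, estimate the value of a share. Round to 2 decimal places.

$290.48

Two-stage DDM. Project D₁…D_6 at 0.231, terminal growth 0.055, discount at r = 0.1488.
D_1 = 14.4643
D_2 = 17.8055
D_3 = 21.9186
D_4 = 26.9817
D_5 = 33.2145
D_6 = 40.8871
Terminal value at t=6: TV = D_7/(r−g) = 43.1359/(0.1488−0.055) = 459.8708
P₀ = 14.4643/(1+0.1488)^1 + 17.8055/(1+0.1488)^2 + 21.9186/(1+0.1488)^3 + 26.9817/(1+0.1488)^4 + 33.2145/(1+0.1488)^5 + 40.8871/(1+0.1488)^6 + 459.8708/(1+0.1488)^6 = 290.4826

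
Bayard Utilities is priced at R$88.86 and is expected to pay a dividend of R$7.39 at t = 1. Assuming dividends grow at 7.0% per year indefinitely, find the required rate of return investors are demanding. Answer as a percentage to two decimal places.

15.32%

Rearranging the constant-growth DDM: r = D₁/P₀ + g.
r = 7.3900 / 88.86 + 0.07 = 0.08316 + 0.07 = 0.15316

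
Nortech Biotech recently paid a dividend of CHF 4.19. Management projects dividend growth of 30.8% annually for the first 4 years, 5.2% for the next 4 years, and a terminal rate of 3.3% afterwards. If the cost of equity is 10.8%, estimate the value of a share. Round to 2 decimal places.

CHF 145.54

Three-stage DDM. Project D₁…D_8; terminal Gordon value at t=8 with g = 0.033; discount at r = 0.108.
D_1 = 5.4805
D_2 = 7.1685
D_3 = 9.3764
D_4 = 12.2644
D_5 = 12.9021
D_6 = 13.5730
D_7 = 14.2788
D_8 = 15.0213
TV_8 = 15.5170/(0.108−0.033) = 206.8936
P₀ = Σ Dₜ/(1+r)ᵗ + TV_8/(1+r)^8 = 145.5368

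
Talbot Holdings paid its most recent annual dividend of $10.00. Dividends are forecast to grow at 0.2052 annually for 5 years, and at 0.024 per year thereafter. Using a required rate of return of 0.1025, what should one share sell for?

Two-stage DDM. Project D₁…D_5 at 0.2052, terminal growth 0.024, discount at r = 0.1025.
D_1 = 12.0520
D_2 = 14.5251
D_3 = 17.5056
D_4 = 21.0978
D_5 = 25.4270
Terminal value at t=5: TV = D_6/(r−g) = 26.0373/(0.1025−0.024) = 331.6851
P₀ = 12.0520/(1+0.1025)^1 + 14.5251/(1+0.1025)^2 + 17.5056/(1+0.1025)^3 + 21.0978/(1+0.1025)^4 + 25.4270/(1+0.1025)^5 + 331.6851/(1+0.1025)^5 = 269.4599

$269.46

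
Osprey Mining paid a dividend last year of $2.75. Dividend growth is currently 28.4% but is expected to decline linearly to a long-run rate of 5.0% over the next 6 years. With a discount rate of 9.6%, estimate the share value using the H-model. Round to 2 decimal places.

H-model: P₀ = D₀[(1+g_L) + H(g_S−g_L)]/(r−g_L), with H = 6/2 = 3.
P₀ = 2.75 × [(1+0.05) + 3×(0.284−0.05)] / (0.096−0.05)
   = 2.75 × 1.7520 / 0.046 = 104.7391

$104.74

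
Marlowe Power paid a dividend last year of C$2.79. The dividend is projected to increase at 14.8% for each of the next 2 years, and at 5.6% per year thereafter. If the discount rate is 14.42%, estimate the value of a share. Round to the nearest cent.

C$39.23

Two-stage DDM. Project D₁…D_2 at 0.148, terminal growth 0.056, discount at r = 0.1442.
D_1 = 3.2029
D_2 = 3.6770
Terminal value at t=2: TV = D_3/(r−g) = 3.8829/(0.1442−0.056) = 44.0234
P₀ = 3.2029/(1+0.1442)^1 + 3.6770/(1+0.1442)^2 + 44.0234/(1+0.1442)^2 = 39.2342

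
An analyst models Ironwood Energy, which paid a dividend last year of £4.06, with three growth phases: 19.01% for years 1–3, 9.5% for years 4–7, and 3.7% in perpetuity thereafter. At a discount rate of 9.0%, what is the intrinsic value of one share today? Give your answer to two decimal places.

£141.24

Three-stage DDM. Project D₁…D_7; terminal Gordon value at t=7 with g = 0.037; discount at r = 0.09.
D_1 = 4.8318
D_2 = 5.7503
D_3 = 6.8435
D_4 = 7.4936
D_5 = 8.2055
D_6 = 8.9850
D_7 = 9.8386
TV_7 = 10.2026/(0.09−0.037) = 192.5022
P₀ = Σ Dₜ/(1+r)ᵗ + TV_7/(1+r)^7 = 141.2437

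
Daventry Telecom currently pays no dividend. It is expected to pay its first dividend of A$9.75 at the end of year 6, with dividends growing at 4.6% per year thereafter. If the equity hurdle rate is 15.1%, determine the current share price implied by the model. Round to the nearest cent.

A$45.97

Deferred-dividend DDM. At t=5 the remaining stream is a growing perpetuity with first payment D_6 = 9.75.
V_5 = D_6/(r−g) = 9.75/(0.151−0.046) = 92.8571
P₀ = V_5/(1+r)^5 = 92.8571/(1+0.151)^5 = 45.9662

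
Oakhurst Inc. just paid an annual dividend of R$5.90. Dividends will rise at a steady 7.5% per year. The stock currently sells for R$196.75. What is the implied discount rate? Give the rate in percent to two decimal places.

10.72%

Rearranging the constant-growth DDM: r = D₁/P₀ + g.
D₁ = 5.90 × (1 + 0.075) = 6.3425.
r = 6.3425 / 196.75 + 0.075 = 0.03224 + 0.075 = 0.10724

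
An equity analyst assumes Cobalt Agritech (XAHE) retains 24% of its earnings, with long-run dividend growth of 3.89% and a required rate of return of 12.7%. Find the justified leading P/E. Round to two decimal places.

8.63

Payout ratio b = 1 − 0.24 = 0.76.
Justified leading P/E = b/(r−g) = 0.76/(0.127−0.0389) = 8.6266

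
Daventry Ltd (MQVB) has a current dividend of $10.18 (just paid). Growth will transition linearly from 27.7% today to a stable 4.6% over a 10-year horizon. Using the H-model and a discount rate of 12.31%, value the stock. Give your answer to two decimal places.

H-model: P₀ = D₀[(1+g_L) + H(g_S−g_L)]/(r−g_L), with H = 10/2 = 5.
P₀ = 10.18 × [(1+0.046) + 5×(0.277−0.046)] / (0.1231−0.046)
   = 10.18 × 2.2010 / 0.0771 = 290.6119

$290.61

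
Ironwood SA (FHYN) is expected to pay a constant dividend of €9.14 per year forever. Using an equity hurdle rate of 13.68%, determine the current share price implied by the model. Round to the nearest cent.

€66.81

Zero-growth DDM (perpetuity): P₀ = D/r = 9.14 / 0.1368 = 66.8129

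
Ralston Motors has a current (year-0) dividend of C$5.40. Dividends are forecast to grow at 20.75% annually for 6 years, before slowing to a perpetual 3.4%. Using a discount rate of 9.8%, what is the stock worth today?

Two-stage DDM. Project D₁…D_6 at 0.2075, terminal growth 0.034, discount at r = 0.098.
D_1 = 6.5205
D_2 = 7.8735
D_3 = 9.5073
D_4 = 11.4800
D_5 = 13.8621
D_6 = 16.7385
Terminal value at t=6: TV = D_7/(r−g) = 17.3076/(0.098−0.034) = 270.4314
P₀ = 6.5205/(1+0.098)^1 + 7.8735/(1+0.098)^2 + 9.5073/(1+0.098)^3 + 11.4800/(1+0.098)^4 + 13.8621/(1+0.098)^5 + 16.7385/(1+0.098)^6 + 270.4314/(1+0.098)^6 = 200.1152

C$200.12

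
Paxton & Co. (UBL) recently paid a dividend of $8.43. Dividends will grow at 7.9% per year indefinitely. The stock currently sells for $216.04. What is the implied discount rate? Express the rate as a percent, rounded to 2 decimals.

Rearranging the constant-growth DDM: r = D₁/P₀ + g.
D₁ = 8.43 × (1 + 0.079) = 9.0960.
r = 9.0960 / 216.04 + 0.079 = 0.04210 + 0.079 = 0.12110

12.11%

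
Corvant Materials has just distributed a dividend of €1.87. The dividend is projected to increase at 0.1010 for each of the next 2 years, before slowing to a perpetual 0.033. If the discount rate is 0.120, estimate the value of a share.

€25.10

Two-stage DDM. Project D₁…D_2 at 0.101, terminal growth 0.033, discount at r = 0.12.
D_1 = 2.0589
D_2 = 2.2668
Terminal value at t=2: TV = D_3/(r−g) = 2.3416/(0.12−0.033) = 26.9152
P₀ = 2.0589/(1+0.12)^1 + 2.2668/(1+0.12)^2 + 26.9152/(1+0.12)^2 = 25.1020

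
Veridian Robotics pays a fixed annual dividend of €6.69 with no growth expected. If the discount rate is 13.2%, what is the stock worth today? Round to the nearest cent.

Zero-growth DDM (perpetuity): P₀ = D/r = 6.69 / 0.132 = 50.6818

€50.68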